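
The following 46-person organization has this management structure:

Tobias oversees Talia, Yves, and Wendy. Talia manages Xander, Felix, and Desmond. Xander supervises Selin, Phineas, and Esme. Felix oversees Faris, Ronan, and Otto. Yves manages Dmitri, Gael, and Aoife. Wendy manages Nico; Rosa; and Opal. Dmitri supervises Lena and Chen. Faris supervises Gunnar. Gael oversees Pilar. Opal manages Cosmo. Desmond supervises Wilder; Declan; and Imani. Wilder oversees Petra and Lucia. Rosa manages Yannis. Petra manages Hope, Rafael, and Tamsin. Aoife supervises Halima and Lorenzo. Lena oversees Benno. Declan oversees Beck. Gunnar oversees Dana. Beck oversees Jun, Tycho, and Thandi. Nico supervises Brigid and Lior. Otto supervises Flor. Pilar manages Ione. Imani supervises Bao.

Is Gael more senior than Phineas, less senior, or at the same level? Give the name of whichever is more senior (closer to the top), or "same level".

Gael is 2 levels below Tobias; Phineas is 3. Gael is higher.

Gael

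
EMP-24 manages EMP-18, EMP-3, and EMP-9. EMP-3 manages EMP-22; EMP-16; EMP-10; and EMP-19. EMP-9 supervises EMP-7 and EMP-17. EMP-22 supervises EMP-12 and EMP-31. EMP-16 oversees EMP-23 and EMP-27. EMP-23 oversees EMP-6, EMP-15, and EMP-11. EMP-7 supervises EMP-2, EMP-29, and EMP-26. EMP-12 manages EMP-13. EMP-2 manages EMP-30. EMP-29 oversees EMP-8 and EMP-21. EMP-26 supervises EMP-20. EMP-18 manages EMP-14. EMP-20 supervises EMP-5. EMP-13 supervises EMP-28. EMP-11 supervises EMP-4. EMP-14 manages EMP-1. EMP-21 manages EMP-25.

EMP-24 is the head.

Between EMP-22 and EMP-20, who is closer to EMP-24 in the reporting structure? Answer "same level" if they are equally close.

EMP-22 is 2 levels below EMP-24; EMP-20 is 4. EMP-22 is higher.

EMP-22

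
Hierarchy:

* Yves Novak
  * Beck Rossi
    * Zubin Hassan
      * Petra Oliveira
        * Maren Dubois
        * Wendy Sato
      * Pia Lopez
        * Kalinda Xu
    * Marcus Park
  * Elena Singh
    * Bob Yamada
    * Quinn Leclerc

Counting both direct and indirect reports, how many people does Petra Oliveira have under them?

Petra Oliveira directly manages Maren Dubois, Wendy Sato. Maren Dubois has no reports. Wendy Sato has no reports. So Petra Oliveira's organization is 2 direct reports plus everyone under them: 1 + 1 = 2.

2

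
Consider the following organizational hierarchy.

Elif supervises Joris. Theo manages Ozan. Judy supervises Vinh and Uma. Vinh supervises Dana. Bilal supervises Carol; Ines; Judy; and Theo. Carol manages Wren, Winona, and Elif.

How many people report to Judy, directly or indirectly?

Judy directly manages Vinh, Uma. Under Vinh: Dana (1). Uma has no reports. So Judy's organization is 2 direct reports plus everyone under them: 2 + 1 = 3.

3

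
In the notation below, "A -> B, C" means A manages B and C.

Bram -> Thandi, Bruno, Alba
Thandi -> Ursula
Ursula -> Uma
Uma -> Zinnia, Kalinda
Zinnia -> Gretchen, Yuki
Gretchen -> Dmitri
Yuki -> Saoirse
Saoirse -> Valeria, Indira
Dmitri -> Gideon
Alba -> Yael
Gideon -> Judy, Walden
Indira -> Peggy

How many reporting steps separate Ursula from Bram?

2

Chain from Ursula up to Bram: Ursula → Thandi → Bram. That is 2 steps up, so Ursula is 2 levels below Bram.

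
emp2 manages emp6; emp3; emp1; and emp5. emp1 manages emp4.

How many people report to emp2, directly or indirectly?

emp2 directly manages emp5, emp1, emp3, emp6. emp5 has no reports. Under emp1: emp4 (1). emp3 has no reports. emp6 has no reports. So emp2's organization is 4 direct reports plus everyone under them: 1 + 2 + 1 + 1 = 5.

5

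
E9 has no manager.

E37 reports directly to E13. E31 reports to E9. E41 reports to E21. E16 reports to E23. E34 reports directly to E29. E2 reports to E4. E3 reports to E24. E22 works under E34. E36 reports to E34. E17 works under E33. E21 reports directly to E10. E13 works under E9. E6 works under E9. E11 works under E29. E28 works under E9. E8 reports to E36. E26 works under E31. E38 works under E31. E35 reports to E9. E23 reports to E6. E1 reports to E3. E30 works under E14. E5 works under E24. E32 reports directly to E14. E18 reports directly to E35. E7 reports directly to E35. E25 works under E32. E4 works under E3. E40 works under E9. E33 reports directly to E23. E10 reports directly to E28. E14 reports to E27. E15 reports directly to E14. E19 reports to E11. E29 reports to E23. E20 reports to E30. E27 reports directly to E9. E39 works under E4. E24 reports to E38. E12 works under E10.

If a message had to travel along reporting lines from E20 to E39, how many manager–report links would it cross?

E20 is 4 levels below E9, and E39 is 6 levels below E9 (their lowest common manager). The shortest path runs up from E20 to E9 and back down to E39: 4 + 6 = 10 links.

10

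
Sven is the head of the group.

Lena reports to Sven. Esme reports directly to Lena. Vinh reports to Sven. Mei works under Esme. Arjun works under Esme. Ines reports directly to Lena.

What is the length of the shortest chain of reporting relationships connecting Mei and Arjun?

2

Mei is 1 level below Esme, and Arjun is 1 level below Esme (their lowest common manager). The shortest path runs up from Mei to Esme and back down to Arjun: 1 + 1 = 2 links.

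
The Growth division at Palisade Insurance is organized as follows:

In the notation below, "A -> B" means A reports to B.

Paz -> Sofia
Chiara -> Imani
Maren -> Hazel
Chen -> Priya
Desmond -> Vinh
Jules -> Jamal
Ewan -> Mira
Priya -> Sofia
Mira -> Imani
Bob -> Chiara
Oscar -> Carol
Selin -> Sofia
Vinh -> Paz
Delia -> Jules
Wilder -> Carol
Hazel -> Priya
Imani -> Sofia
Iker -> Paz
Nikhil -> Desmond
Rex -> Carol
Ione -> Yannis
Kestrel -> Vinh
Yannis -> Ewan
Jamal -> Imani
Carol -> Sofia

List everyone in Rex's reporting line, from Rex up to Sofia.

Rex -> Carol -> Sofia

Rex reports to Carol. Carol reports to Sofia. Sofia is at the top.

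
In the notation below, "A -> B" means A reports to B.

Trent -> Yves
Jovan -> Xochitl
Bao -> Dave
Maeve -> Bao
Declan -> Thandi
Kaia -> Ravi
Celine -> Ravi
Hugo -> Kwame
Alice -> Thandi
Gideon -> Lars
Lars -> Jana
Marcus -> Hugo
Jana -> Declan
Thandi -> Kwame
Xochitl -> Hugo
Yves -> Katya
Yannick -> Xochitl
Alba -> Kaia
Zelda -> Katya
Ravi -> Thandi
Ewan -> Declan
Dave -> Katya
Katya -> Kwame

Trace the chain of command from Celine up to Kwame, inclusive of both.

Celine reports to Ravi. Ravi reports to Thandi. Thandi reports to Kwame. Kwame is at the top.

Celine -> Ravi -> Thandi -> Kwame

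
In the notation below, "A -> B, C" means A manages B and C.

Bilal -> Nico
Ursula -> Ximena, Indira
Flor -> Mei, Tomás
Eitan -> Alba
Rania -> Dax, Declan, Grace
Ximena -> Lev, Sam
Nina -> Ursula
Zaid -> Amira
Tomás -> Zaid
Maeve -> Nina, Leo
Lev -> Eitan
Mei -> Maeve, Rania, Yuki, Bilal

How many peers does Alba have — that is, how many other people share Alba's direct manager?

Alba reports to Eitan, and Eitan has no other direct reports. Alba has 0 peers.

0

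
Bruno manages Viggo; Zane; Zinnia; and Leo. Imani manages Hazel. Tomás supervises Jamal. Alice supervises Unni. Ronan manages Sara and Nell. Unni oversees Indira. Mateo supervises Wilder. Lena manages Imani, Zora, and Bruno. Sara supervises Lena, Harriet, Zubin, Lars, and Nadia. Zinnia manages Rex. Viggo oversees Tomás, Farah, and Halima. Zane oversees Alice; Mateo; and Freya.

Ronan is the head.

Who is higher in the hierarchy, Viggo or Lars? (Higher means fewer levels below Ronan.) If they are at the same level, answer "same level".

Viggo is 4 levels below Ronan; Lars is 2. Lars is higher.

Lars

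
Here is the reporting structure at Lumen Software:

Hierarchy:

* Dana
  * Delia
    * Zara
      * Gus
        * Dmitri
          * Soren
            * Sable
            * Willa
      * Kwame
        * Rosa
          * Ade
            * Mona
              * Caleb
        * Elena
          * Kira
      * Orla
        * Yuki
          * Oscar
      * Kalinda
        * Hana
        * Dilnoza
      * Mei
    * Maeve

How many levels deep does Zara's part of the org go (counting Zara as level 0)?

The longest chain under Zara runs Zara → Kwame → Rosa → Ade → Mona → Caleb, which is 5 levels below Zara.

5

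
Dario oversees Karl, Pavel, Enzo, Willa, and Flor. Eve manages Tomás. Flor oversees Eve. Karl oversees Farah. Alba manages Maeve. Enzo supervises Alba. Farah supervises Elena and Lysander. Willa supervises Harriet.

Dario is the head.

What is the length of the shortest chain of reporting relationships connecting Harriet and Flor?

3

Harriet is 2 levels below Dario, and Flor is 1 level below Dario (their lowest common manager). The shortest path runs up from Harriet to Dario and back down to Flor: 2 + 1 = 3 links.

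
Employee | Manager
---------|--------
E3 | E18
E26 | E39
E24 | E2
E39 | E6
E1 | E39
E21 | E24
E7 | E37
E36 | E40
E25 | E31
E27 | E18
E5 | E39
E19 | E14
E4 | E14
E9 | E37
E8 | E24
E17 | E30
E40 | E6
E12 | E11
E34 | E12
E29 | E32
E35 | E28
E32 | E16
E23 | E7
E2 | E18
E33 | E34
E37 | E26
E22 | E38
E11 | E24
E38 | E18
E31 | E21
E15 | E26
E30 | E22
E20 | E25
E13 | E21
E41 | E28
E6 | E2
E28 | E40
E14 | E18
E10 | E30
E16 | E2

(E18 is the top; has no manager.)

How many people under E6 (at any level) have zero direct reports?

The people in E6's organization with no one reporting to them are E36, E41, E35, E1, E5, E15, E9, E23. That is 8.

8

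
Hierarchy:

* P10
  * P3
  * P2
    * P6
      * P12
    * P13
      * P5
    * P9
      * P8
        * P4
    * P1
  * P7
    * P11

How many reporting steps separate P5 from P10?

Chain from P5 up to P10: P5 → P13 → P2 → P10. That is 3 steps up, so P5 is 3 levels below P10.

3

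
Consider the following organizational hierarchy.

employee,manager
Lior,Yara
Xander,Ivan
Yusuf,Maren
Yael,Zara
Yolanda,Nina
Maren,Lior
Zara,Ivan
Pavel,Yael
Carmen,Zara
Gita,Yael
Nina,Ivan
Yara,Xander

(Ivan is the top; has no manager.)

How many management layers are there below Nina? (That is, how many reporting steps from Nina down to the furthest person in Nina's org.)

1

The longest chain under Nina runs Nina → Yolanda, which is 1 level below Nina.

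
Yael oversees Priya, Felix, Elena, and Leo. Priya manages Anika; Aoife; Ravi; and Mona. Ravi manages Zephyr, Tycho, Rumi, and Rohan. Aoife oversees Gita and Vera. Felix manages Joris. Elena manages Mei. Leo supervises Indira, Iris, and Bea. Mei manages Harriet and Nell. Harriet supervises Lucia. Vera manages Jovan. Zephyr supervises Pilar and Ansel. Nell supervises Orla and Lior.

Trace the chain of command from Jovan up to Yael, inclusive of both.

Jovan -> Vera -> Aoife -> Priya -> Yael

Jovan reports to Vera. Vera reports to Aoife. Aoife reports to Priya. Priya reports to Yael. Yael is at the top.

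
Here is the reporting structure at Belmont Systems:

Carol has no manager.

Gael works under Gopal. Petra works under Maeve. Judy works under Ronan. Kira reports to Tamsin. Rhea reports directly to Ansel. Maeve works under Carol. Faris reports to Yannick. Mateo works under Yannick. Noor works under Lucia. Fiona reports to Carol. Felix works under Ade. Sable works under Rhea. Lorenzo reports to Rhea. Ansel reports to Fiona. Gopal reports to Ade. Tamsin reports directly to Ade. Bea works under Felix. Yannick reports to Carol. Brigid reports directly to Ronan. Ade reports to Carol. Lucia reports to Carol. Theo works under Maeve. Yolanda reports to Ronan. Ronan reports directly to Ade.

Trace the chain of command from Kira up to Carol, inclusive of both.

Kira -> Tamsin -> Ade -> Carol

Kira reports to Tamsin. Tamsin reports to Ade. Ade reports to Carol. Carol is at the top.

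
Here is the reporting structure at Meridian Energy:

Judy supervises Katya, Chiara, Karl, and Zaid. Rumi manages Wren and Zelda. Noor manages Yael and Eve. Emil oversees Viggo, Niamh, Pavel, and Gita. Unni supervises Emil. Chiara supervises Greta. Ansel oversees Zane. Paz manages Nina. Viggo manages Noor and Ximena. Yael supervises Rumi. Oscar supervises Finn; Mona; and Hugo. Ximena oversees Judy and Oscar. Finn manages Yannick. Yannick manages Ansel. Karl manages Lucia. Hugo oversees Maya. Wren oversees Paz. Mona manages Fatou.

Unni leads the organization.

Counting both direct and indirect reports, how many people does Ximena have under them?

16

Ximena directly manages Judy, Oscar. Under Judy: Zaid, Karl, Lucia, Chiara, Greta, Katya (6). Under Oscar: Hugo, Maya, Mona, Fatou, Finn, Yannick, Ansel, Zane (8). So Ximena's organization is 2 direct reports plus everyone under them: 7 + 9 = 16.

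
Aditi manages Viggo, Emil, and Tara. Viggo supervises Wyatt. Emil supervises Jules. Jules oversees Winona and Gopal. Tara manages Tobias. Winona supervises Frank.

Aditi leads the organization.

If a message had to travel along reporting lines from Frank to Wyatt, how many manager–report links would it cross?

6

Frank is 4 levels below Aditi, and Wyatt is 2 levels below Aditi (their lowest common manager). The shortest path runs up from Frank to Aditi and back down to Wyatt: 4 + 2 = 6 links.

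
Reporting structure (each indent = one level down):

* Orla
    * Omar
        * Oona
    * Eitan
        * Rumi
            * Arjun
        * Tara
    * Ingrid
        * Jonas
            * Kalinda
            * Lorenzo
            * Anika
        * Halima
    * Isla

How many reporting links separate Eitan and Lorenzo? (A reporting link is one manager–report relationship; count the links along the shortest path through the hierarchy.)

4

Eitan is 1 level below Orla, and Lorenzo is 3 levels below Orla (their lowest common manager). The shortest path runs up from Eitan to Orla and back down to Lorenzo: 1 + 3 = 4 links.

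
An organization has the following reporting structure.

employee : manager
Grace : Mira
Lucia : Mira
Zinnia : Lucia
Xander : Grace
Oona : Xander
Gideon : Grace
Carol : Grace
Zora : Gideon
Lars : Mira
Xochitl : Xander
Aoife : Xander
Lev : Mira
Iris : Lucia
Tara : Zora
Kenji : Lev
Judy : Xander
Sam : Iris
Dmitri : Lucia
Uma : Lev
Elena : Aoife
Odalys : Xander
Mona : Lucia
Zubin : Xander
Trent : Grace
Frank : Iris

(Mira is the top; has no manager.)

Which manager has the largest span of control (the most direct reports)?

Xander

Direct-report counts: Mira has 4; Lev has 2; Lucia has 4; Iris has 2; Grace has 4; Gideon has 1; Zora has 1; Xander has 6; Aoife has 1. The largest is 6, held by Xander.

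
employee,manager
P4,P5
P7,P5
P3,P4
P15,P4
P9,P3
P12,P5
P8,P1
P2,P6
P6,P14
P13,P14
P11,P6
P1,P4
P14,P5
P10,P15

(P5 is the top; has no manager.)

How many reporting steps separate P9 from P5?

Chain from P9 up to P5: P9 → P3 → P4 → P5. That is 3 steps up, so P9 is 3 levels below P5.

3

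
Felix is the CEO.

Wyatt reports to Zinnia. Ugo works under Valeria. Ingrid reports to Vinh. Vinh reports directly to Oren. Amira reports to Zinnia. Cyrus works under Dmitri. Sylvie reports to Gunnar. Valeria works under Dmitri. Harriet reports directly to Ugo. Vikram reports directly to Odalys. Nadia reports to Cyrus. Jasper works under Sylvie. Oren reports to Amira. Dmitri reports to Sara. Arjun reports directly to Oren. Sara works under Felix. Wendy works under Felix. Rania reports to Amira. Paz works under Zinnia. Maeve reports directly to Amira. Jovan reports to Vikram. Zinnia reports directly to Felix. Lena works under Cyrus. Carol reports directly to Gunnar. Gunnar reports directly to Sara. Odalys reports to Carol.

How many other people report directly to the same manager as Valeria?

1

Valeria reports to Dmitri. Dmitri's other direct reports are Cyrus — 1 peer.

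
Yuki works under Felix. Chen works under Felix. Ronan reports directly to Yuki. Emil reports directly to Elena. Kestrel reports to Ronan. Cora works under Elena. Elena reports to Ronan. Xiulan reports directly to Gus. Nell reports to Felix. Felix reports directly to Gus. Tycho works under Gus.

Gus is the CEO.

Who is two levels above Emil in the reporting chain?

Ronan

Emil reports to Elena, and Elena reports to Ronan. So Emil's skip-level manager is Ronan.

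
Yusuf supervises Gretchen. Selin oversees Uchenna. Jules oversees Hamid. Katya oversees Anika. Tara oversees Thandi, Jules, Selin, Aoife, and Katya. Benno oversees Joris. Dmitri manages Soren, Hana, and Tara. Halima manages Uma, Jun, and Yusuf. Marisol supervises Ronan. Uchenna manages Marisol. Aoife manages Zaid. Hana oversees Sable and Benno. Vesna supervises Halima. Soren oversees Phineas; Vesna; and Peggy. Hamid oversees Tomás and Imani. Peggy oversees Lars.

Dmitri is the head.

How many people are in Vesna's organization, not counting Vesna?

5

Vesna directly manages Halima. Under Halima: Jun, Uma, Yusuf, Gretchen (4). That's 5 in total.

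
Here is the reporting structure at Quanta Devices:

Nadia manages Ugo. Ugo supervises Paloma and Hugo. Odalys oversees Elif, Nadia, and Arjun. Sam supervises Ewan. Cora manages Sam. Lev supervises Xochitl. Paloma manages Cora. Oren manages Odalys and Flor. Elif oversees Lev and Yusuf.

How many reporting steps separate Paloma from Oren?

Chain from Paloma up to Oren: Paloma → Ugo → Nadia → Odalys → Oren. That is 4 steps up, so Paloma is 4 levels below Oren.

4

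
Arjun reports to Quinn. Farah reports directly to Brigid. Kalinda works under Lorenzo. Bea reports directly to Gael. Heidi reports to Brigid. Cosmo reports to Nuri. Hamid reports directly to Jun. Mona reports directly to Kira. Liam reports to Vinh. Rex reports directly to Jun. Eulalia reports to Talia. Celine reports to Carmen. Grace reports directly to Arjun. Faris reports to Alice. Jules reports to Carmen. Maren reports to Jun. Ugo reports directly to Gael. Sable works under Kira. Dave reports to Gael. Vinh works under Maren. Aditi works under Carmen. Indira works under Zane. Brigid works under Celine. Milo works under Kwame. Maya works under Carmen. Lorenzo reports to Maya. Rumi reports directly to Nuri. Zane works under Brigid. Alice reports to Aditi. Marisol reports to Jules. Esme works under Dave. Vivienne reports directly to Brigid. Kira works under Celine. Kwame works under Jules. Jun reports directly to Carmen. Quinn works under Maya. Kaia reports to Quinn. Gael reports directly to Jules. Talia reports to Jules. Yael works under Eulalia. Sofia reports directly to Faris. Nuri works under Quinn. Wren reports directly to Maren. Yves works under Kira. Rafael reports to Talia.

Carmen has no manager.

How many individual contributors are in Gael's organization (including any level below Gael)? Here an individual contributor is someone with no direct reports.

3

The people in Gael's organization with no one reporting to them are Ugo, Esme, Bea. That is 3.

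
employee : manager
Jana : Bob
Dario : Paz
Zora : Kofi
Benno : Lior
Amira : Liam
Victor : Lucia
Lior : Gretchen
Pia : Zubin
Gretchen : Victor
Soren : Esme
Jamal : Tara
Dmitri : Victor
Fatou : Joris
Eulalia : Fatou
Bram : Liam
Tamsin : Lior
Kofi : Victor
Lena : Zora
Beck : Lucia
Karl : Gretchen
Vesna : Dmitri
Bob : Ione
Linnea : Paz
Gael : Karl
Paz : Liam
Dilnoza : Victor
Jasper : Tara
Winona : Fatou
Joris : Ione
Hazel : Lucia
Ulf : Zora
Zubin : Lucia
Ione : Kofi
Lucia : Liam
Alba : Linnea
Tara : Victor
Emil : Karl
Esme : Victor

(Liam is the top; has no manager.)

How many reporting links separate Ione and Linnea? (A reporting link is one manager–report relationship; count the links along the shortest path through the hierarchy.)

6

Ione is 4 levels below Liam, and Linnea is 2 levels below Liam (their lowest common manager). The shortest path runs up from Ione to Liam and back down to Linnea: 4 + 2 = 6 links.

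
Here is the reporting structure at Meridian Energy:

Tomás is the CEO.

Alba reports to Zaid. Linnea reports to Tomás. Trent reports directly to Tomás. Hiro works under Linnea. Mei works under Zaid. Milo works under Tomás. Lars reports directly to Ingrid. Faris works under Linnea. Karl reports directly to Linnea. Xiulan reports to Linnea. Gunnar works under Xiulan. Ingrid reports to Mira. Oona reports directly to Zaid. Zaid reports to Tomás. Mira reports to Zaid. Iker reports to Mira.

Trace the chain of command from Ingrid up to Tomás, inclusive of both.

Ingrid -> Mira -> Zaid -> Tomás

Ingrid reports to Mira. Mira reports to Zaid. Zaid reports to Tomás. Tomás is at the top.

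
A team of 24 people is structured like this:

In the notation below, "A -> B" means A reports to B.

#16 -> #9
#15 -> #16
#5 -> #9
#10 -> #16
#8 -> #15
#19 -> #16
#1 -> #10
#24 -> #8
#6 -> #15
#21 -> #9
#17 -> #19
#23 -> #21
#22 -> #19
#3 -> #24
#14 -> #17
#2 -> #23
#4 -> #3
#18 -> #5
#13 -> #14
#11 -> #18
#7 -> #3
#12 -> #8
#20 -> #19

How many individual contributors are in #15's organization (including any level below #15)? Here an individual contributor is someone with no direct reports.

4

The people in #15's organization with no one reporting to them are #6, #12, #7, #4. That is 4.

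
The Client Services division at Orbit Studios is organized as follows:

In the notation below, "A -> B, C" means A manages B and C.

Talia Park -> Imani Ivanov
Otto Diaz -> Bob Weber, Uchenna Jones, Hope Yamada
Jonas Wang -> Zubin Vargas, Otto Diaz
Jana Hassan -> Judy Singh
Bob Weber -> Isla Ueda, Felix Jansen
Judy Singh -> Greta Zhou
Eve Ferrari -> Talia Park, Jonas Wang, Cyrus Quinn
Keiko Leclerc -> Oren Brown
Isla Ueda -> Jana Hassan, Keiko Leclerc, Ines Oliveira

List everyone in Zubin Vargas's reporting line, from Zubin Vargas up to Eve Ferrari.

Zubin Vargas reports to Jonas Wang. Jonas Wang reports to Eve Ferrari. Eve Ferrari is at the top.

Zubin Vargas -> Jonas Wang -> Eve Ferrari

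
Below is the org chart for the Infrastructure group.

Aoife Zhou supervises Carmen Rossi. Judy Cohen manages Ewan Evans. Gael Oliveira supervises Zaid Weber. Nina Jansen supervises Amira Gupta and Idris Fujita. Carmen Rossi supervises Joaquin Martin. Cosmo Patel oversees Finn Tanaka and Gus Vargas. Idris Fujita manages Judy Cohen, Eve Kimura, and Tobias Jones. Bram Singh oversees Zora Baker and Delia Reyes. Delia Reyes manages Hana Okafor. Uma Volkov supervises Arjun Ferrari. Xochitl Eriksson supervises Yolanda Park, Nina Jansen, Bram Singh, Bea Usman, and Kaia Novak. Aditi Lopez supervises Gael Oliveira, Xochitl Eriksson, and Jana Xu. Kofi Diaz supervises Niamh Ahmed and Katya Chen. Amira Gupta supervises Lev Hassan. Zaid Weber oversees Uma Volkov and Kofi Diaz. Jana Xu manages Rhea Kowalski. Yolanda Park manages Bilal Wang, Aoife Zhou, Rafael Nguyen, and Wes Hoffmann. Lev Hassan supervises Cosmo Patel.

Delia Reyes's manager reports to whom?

Delia Reyes reports to Bram Singh, and Bram Singh reports to Xochitl Eriksson. So Delia Reyes's skip-level manager is Xochitl Eriksson.

Xochitl Eriksson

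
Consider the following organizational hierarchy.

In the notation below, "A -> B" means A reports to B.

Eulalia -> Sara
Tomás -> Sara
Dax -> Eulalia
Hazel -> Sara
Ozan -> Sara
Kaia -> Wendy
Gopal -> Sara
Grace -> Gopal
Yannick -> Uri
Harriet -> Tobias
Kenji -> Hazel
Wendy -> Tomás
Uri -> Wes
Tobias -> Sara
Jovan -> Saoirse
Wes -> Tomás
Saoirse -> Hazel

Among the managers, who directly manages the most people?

Direct-report counts: Sara has 6; Tobias has 1; Hazel has 2; Saoirse has 1; Gopal has 1; Eulalia has 1; Tomás has 2; Wendy has 1; Wes has 1; Uri has 1. The largest is 6, held by Sara.

Sara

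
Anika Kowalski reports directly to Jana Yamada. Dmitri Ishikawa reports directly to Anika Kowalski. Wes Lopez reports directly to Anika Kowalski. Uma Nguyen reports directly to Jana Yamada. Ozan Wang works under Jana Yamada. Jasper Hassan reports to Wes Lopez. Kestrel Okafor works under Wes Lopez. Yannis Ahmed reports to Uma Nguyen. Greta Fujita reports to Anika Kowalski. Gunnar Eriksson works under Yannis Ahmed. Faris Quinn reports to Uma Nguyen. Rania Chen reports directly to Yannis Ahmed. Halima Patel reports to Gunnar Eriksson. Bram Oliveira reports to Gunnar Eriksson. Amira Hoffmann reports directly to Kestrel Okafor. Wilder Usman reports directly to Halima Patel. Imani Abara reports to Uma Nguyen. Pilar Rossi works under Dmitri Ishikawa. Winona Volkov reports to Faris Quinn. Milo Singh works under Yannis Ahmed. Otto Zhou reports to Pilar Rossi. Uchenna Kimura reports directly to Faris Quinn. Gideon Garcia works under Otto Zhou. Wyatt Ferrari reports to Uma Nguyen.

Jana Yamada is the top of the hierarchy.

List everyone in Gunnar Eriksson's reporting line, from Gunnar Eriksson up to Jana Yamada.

Gunnar Eriksson -> Yannis Ahmed -> Uma Nguyen -> Jana Yamada

Gunnar Eriksson reports to Yannis Ahmed. Yannis Ahmed reports to Uma Nguyen. Uma Nguyen reports to Jana Yamada. Jana Yamada is at the top.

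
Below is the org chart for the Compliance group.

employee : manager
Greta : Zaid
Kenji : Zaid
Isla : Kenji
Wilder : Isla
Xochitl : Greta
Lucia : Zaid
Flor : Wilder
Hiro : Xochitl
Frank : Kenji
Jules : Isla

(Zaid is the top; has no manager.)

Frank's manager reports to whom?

Zaid

Frank reports to Kenji, and Kenji reports to Zaid. So Frank's skip-level manager is Zaid.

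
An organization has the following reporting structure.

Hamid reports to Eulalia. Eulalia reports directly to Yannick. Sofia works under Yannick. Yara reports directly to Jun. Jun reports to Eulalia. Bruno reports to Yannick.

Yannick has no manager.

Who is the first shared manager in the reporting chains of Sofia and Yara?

Sofia's chain of managers is Yannick. Yara's chain of managers is Jun, Eulalia, Yannick. The first manager that appears in both chains is Yannick.

Yannick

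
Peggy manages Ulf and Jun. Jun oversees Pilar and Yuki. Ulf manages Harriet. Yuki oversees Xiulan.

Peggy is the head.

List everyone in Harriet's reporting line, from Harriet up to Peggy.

Harriet reports to Ulf. Ulf reports to Peggy. Peggy is at the top.

Harriet -> Ulf -> Peggy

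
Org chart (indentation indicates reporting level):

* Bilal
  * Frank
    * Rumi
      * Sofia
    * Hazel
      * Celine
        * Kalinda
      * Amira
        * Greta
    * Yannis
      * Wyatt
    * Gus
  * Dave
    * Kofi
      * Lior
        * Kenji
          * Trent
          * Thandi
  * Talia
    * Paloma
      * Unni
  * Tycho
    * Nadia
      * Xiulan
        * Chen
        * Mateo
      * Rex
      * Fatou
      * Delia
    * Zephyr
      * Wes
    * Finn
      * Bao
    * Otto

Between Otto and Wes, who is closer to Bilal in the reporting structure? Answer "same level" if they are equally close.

Otto

Otto is 2 levels below Bilal; Wes is 3. Otto is higher.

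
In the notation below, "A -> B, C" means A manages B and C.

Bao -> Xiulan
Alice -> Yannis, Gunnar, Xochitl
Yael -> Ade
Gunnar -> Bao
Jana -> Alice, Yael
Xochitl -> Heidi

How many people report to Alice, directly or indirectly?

Alice directly manages Yannis, Gunnar, Xochitl. Yannis has no reports. Under Gunnar: Bao, Xiulan (2). Under Xochitl: Heidi (1). So Alice's organization is 3 direct reports plus everyone under them: 1 + 3 + 2 = 6.

6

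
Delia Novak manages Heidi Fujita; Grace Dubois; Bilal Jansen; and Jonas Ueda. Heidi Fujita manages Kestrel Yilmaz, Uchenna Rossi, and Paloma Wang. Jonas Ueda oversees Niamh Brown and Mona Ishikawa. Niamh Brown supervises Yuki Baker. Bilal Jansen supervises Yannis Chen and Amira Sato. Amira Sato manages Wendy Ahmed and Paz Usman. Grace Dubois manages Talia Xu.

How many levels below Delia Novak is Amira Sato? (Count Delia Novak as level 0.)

2

Chain from Amira Sato up to Delia Novak: Amira Sato → Bilal Jansen → Delia Novak. That is 2 steps up, so Amira Sato is 2 levels below Delia Novak.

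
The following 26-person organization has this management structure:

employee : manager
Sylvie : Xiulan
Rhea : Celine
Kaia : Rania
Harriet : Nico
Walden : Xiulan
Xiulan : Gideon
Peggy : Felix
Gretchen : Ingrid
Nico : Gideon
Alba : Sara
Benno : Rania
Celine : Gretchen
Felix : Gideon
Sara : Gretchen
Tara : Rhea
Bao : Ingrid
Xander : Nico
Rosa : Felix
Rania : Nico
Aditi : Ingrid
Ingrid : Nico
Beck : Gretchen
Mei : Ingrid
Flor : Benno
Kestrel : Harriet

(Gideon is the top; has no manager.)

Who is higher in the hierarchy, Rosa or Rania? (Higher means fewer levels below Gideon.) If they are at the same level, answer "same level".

Both Rosa and Rania are 2 levels below Gideon.

same level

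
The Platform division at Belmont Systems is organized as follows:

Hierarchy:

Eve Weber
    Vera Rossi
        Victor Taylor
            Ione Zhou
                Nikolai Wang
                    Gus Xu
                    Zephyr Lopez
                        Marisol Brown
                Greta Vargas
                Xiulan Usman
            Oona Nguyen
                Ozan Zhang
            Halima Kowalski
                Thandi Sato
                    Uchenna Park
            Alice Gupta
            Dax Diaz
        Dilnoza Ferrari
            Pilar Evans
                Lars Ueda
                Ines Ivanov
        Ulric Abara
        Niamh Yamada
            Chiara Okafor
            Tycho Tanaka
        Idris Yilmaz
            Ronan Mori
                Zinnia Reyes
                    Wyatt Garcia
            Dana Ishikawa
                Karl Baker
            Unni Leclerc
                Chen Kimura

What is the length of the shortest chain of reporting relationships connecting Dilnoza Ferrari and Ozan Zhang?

4

Dilnoza Ferrari is 1 level below Vera Rossi, and Ozan Zhang is 3 levels below Vera Rossi (their lowest common manager). The shortest path runs up from Dilnoza Ferrari to Vera Rossi and back down to Ozan Zhang: 1 + 3 = 4 links.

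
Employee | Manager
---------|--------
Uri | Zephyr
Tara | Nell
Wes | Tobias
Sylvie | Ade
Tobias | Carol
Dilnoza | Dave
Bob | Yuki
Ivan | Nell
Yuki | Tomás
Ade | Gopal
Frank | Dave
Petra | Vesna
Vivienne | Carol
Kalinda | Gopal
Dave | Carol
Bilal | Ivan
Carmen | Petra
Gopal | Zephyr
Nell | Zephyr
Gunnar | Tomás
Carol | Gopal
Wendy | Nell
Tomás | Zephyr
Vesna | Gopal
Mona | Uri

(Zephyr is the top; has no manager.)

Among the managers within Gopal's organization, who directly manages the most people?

Direct-report counts within Gopal's organization: Gopal has 4; Vesna has 1; Petra has 1; Ade has 1; Carol has 3; Tobias has 1; Dave has 2. The largest is 4, held by Gopal.

Gopal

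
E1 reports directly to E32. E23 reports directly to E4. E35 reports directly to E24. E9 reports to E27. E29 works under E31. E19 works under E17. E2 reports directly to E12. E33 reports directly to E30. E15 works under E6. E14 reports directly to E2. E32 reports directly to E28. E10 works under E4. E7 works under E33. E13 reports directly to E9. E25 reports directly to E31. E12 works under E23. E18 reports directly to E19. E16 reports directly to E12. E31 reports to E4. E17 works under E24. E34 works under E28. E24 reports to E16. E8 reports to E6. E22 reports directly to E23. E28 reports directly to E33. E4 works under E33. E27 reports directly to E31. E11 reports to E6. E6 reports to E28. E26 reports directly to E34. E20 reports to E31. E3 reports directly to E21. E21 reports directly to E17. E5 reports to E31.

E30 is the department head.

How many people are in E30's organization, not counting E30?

E30 directly manages E33. Under E33: E7, E28, E32, E1, E6, E11, E8, E15, E34, E26, E4, E10, E31, E20, E5, E25, E27, E9, E13, E29, E23, E22, E12, E2, E14, E16, E24, E35, E17, E19, E18, E21, E3 (33). That's 34 in total.

34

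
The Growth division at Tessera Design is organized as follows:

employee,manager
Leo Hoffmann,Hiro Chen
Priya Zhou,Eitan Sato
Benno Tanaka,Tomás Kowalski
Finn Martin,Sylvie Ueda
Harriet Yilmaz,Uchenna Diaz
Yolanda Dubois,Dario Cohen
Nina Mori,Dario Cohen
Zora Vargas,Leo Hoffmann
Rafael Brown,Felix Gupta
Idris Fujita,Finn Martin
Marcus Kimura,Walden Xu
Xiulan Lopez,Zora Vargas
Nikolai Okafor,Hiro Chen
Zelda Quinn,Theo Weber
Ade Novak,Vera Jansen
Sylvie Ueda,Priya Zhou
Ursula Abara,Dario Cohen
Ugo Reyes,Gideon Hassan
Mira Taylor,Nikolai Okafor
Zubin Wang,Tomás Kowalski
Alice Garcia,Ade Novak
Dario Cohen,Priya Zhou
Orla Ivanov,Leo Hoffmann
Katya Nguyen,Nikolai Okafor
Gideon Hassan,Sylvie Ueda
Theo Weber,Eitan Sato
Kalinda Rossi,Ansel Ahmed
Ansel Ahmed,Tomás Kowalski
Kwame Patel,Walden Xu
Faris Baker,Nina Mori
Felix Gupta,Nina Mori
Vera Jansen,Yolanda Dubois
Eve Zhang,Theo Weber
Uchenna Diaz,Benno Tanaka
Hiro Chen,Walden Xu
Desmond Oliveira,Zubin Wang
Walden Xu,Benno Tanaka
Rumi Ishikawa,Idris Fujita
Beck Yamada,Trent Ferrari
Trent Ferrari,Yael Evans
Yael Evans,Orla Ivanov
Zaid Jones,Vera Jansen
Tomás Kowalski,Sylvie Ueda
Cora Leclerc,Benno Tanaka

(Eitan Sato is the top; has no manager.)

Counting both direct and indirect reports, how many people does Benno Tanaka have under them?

17

Benno Tanaka directly manages Uchenna Diaz, Walden Xu, Cora Leclerc. Under Uchenna Diaz: Harriet Yilmaz (1). Under Walden Xu: Hiro Chen, Leo Hoffmann, Zora Vargas, Xiulan Lopez, Orla Ivanov, Yael Evans, Trent Ferrari, Beck Yamada, Nikolai Okafor, Mira Taylor, Katya Nguyen, Marcus Kimura, Kwame Patel (13). Cora Leclerc has no reports. So Benno Tanaka's organization is 3 direct reports plus everyone under them: 2 + 14 + 1 = 17.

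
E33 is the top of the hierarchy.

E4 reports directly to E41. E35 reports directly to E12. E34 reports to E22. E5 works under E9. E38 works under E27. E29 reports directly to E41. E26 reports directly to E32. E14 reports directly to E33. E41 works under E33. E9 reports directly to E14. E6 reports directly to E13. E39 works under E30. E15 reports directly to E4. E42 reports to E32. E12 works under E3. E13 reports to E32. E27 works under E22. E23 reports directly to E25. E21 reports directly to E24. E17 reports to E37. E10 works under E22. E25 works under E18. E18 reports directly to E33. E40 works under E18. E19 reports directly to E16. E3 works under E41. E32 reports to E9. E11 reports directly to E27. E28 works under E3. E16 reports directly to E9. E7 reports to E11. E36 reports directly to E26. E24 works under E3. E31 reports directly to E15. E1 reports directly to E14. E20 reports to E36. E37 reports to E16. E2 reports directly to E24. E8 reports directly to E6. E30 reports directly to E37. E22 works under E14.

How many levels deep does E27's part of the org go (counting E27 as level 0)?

The longest chain under E27 runs E27 → E11 → E7, which is 2 levels below E27.

2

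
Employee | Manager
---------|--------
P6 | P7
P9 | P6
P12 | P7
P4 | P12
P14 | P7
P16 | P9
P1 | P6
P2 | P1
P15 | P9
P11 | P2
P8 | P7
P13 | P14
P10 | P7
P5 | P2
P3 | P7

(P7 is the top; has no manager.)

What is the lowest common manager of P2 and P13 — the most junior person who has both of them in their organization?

P7

P2's chain of managers is P1, P6, P7. P13's chain of managers is P14, P7. The first manager that appears in both chains is P7.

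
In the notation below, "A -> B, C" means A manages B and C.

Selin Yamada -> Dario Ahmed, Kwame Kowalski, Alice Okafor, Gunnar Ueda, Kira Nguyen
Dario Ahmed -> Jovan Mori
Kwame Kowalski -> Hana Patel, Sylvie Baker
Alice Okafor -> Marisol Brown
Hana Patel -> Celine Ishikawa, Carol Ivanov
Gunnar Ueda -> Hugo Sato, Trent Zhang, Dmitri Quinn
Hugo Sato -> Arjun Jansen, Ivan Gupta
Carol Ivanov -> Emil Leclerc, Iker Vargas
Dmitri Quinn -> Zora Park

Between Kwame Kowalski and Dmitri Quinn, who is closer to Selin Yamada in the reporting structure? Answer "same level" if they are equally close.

Kwame Kowalski is 1 level below Selin Yamada; Dmitri Quinn is 2. Kwame Kowalski is higher.

Kwame Kowalski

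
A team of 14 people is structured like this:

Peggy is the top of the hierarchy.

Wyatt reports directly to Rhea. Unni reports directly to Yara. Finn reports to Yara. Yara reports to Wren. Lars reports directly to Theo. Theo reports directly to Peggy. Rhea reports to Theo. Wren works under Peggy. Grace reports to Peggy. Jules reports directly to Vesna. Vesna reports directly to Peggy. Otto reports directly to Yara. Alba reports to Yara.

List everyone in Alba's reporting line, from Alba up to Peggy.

Alba -> Yara -> Wren -> Peggy

Alba reports to Yara. Yara reports to Wren. Wren reports to Peggy. Peggy is at the top.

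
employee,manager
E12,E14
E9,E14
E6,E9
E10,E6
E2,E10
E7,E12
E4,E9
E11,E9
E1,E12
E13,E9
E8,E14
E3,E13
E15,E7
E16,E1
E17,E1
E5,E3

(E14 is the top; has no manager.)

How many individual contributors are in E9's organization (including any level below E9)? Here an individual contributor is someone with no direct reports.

4

The people in E9's organization with no one reporting to them are E5, E11, E4, E2. That is 4.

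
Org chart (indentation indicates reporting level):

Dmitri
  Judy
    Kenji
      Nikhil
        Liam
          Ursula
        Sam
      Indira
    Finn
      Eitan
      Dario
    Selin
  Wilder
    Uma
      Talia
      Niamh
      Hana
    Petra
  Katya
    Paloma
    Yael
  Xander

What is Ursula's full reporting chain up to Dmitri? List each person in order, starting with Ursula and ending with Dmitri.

Ursula reports to Liam. Liam reports to Nikhil. Nikhil reports to Kenji. Kenji reports to Judy. Judy reports to Dmitri. Dmitri is at the top.

Ursula -> Liam -> Nikhil -> Kenji -> Judy -> Dmitri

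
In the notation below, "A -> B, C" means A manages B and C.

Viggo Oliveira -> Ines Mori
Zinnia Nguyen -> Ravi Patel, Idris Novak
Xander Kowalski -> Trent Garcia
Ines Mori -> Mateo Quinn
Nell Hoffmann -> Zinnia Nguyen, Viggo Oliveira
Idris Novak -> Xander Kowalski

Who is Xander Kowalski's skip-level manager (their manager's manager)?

Xander Kowalski reports to Idris Novak, and Idris Novak reports to Zinnia Nguyen. So Xander Kowalski's skip-level manager is Zinnia Nguyen.

Zinnia Nguyen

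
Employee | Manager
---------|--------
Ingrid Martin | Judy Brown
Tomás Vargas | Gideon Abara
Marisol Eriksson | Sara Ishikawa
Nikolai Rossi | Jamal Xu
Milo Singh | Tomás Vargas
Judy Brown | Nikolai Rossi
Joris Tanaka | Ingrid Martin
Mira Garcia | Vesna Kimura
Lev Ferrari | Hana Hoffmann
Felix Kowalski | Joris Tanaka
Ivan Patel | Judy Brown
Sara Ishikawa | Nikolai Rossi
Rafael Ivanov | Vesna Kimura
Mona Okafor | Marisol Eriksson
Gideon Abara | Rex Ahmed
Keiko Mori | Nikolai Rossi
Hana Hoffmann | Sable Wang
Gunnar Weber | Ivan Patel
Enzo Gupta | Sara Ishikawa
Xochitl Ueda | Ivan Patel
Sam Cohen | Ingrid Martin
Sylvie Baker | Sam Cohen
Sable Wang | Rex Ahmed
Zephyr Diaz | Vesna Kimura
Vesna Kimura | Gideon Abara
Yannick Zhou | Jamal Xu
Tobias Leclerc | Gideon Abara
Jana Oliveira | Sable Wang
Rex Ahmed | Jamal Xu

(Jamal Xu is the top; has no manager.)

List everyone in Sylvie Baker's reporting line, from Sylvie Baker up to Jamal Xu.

Sylvie Baker -> Sam Cohen -> Ingrid Martin -> Judy Brown -> Nikolai Rossi -> Jamal Xu

Sylvie Baker reports to Sam Cohen. Sam Cohen reports to Ingrid Martin. Ingrid Martin reports to Judy Brown. Judy Brown reports to Nikolai Rossi. Nikolai Rossi reports to Jamal Xu. Jamal Xu is at the top.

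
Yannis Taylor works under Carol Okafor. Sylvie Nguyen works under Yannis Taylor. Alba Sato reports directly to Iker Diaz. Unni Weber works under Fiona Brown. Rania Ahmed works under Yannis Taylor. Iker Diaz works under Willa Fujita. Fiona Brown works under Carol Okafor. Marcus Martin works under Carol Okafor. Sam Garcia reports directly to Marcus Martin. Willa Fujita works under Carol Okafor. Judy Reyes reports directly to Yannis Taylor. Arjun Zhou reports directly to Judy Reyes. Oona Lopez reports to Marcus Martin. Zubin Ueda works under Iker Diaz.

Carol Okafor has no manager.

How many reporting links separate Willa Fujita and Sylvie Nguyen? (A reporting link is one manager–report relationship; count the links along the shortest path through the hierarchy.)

Willa Fujita is 1 level below Carol Okafor, and Sylvie Nguyen is 2 levels below Carol Okafor (their lowest common manager). The shortest path runs up from Willa Fujita to Carol Okafor and back down to Sylvie Nguyen: 1 + 2 = 3 links.

3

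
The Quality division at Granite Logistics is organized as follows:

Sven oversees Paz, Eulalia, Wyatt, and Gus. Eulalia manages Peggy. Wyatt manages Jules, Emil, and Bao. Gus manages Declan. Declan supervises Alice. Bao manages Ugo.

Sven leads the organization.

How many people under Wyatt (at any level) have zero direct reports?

The people in Wyatt's organization with no one reporting to them are Ugo, Emil, Jules. That is 3.

3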